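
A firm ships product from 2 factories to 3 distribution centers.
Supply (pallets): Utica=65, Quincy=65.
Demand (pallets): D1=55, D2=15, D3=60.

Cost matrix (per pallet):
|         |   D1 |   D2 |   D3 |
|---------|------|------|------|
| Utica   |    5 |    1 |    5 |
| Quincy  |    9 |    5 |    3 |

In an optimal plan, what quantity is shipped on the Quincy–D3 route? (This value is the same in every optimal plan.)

The minimum-cost plan:
  Utica->D1: 55 × 5 = 275
  Utica->D2: 10 × 1 = 10
  Quincy->D2: 5 × 5 = 25
  Quincy->D3: 60 × 3 = 180
Total cost = 490.
So Quincy→D3 carries 60 pallets.

60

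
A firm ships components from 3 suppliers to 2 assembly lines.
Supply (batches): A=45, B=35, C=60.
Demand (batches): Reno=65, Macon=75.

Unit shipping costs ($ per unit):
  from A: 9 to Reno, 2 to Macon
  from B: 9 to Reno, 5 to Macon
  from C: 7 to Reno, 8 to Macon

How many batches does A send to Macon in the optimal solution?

The minimum-cost plan:
  A–Macon: 45 × $2 = $90
  B–Reno: 5 × $9 = $45
  B–Macon: 30 × $5 = $150
  C–Reno: 60 × $7 = $420
Total cost = $705.
So A→Macon carries 45 batches.

45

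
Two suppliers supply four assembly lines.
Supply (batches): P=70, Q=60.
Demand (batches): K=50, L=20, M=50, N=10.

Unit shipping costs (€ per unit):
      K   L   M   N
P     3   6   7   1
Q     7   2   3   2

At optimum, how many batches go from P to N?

10

Optimal shipments:
  P to K: 50 × €3 = €150
  P to L: 10 × €6 = €60
  P to N: 10 × €1 = €10
  Q to L: 10 × €2 = €20
  Q to M: 50 × €3 = €150
Total cost = €390.
So P→N carries 10 batches.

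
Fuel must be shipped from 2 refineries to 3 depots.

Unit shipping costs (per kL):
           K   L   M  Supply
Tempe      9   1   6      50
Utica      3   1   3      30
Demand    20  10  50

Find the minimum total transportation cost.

A cheapest plan:
  Tempe–L: 10 kL
  Tempe–M: 40 kL
  Utica–K: 20 kL
  Utica–M: 10 kL
Total cost = 340.
(Supply check: Tempe ships 50; Utica ships 30.)

340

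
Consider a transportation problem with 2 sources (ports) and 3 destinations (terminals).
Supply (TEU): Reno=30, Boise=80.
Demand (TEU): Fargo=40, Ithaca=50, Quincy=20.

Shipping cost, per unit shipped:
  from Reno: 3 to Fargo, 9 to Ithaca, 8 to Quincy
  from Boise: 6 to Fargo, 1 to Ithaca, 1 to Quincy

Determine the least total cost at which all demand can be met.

One minimum-cost allocation:
  Reno→Fargo: 30 TEU
  Boise→Fargo: 10 TEU
  Boise→Ithaca: 50 TEU
  Boise→Quincy: 20 TEU
Total cost = 220.

220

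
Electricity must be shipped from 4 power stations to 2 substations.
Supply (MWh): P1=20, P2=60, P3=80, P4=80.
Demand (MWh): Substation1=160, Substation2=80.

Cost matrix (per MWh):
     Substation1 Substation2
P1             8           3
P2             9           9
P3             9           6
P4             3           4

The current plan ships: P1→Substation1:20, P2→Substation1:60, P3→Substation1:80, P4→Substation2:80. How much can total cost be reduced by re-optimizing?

Current plan cost = 20·8 + 60·9 + 80·9 + 80·4 = 1740.
Optimal plan:
  P1->Substation2: 20 MWh
  P2->Substation1: 60 MWh
  P3->Substation1: 20 MWh
  P3->Substation2: 60 MWh
  P4->Substation1: 80 MWh
Optimal cost = 1380.
Saving = 1740 − 1380 = 360.

360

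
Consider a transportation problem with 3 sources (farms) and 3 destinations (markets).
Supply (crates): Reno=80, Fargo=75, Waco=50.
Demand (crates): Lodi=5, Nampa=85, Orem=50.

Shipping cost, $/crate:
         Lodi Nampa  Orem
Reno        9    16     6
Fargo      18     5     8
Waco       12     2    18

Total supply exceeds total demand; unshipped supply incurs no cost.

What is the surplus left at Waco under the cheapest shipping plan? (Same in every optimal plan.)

An optimal plan:
  Reno→Lodi: 5 × $9 = $45
  Reno→Orem: 50 × $6 = $300
  Fargo→Nampa: 35 × $5 = $175
  Waco→Nampa: 50 × $2 = $100
Total cost = $620.
Waco ships 50 of its 50, leaving 0.

0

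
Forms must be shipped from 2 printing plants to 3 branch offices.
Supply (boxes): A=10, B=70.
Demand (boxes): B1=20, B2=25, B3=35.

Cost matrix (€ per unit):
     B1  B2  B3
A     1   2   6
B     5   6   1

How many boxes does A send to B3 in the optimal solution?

Optimal shipments:
  A→B1: 10 × €1 = €10
  B→B1: 10 × €5 = €50
  B→B2: 25 × €6 = €150
  B→B3: 35 × €1 = €35
Total cost = €245.
The route A→B3 is not used.

0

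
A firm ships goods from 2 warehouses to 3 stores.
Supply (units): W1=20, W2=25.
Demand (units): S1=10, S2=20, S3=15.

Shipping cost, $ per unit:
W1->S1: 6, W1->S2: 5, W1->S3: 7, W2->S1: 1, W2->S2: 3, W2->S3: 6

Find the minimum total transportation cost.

An optimal shipping plan:
  W1->S2: 5 × $5 = $25
  W1->S3: 15 × $7 = $105
  W2->S1: 10 × $1 = $10
  W2->S2: 15 × $3 = $45
Total = 25 + 105 + 10 + 45 = $185.
(Supply check: W1 ships 20; W2 ships 25.)

185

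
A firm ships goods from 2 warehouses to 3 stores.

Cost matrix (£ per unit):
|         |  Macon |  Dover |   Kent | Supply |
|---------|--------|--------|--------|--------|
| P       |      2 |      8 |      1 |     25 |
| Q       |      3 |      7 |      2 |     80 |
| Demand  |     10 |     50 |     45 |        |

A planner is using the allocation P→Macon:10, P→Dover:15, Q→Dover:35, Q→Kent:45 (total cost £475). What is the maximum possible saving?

Current plan cost = 10·2 + 15·8 + 35·7 + 45·2 = £475.
Optimal plan:
  P→Kent: 25 × £1 = £25
  Q→Macon: 10 × £3 = £30
  Q→Dover: 50 × £7 = £350
  Q→Kent: 20 × £2 = £40
Optimal cost = £445.
Saving = 475 − 445 = £30.

30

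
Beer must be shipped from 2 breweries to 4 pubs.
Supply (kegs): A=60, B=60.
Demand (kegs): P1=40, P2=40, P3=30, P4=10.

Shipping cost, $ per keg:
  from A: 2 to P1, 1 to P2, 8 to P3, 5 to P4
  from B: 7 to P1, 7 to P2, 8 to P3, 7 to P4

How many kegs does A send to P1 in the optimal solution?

Optimal shipments:
  A→P1: 20 kegs
  A→P2: 40 kegs
  B→P1: 20 kegs
  B→P3: 30 kegs
  B→P4: 10 kegs
Total cost = $530.
So A→P1 carries 20 kegs.

20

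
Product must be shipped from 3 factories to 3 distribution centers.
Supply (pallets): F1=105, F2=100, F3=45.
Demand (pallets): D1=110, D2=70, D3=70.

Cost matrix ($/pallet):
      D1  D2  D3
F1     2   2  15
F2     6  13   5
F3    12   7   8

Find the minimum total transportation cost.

1055

Optimal allocation:
  F1–D1: 80 × $2 = $160
  F1–D2: 25 × $2 = $50
  F2–D1: 30 × $6 = $180
  F2–D3: 70 × $5 = $350
  F3–D2: 45 × $7 = $315
Total = 160 + 50 + 180 + 350 + 315 = $1055.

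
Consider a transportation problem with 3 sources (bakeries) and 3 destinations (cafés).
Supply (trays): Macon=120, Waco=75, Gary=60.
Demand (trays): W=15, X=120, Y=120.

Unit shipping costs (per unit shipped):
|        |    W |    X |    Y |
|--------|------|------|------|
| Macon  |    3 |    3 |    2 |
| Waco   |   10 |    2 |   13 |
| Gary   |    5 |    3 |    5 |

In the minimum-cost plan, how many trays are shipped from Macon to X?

0

The minimum-cost plan:
  Macon->Y: 120 × 2 = 240
  Waco->X: 75 × 2 = 150
  Gary->W: 15 × 5 = 75
  Gary->X: 45 × 3 = 135
Total cost = 600.
The route Macon→X is not used.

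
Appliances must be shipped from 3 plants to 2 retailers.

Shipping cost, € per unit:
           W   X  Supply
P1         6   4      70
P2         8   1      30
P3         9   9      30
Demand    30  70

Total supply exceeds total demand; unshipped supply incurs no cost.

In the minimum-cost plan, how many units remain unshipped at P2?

0

Minimum-cost shipments:
  P1 to W: 30 units
  P1 to X: 40 units
  P2 to X: 30 units
Total cost = €370.
P2 ships 30 of its 30, leaving 0.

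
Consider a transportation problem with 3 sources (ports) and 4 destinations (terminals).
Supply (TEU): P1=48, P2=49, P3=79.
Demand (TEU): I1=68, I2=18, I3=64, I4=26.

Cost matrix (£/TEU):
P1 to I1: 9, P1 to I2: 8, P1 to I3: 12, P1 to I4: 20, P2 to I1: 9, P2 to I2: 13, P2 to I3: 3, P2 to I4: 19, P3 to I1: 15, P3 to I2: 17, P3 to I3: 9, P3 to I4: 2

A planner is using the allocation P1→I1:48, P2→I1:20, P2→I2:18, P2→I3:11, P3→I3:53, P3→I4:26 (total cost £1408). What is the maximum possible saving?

Current plan cost = 48·9 + 20·9 + 18·13 + 11·3 + 53·9 + 26·2 = £1408.
Optimal plan:
  P1–I1: 30 × £9 = £270
  P1–I2: 18 × £8 = £144
  P2–I1: 38 × £9 = £342
  P2–I3: 11 × £3 = £33
  P3–I3: 53 × £9 = £477
  P3–I4: 26 × £2 = £52
Optimal cost = £1318.
Saving = 1408 − 1318 = £90.

90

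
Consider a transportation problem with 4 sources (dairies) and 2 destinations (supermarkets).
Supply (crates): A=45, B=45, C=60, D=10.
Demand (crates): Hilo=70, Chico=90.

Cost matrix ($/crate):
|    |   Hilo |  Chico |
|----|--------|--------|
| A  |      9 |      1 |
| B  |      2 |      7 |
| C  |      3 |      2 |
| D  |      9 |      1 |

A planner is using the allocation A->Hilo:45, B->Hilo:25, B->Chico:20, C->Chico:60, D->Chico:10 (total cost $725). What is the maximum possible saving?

Current plan cost = 45·9 + 25·2 + 20·7 + 60·2 + 10·1 = $725.
Optimal plan:
  A→Chico: 45 × $1 = $45
  B→Hilo: 45 × $2 = $90
  C→Hilo: 25 × $3 = $75
  C→Chico: 35 × $2 = $70
  D→Chico: 10 × $1 = $10
Optimal cost = $290.
Saving = 725 − 290 = $435.

435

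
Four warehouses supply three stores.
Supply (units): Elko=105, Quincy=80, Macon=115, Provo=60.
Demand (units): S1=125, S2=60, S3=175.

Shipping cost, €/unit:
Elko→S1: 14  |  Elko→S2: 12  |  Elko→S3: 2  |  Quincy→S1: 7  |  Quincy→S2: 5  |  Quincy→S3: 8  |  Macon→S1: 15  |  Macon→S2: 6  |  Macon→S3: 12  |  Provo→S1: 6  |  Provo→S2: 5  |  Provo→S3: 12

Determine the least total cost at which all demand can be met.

A cheapest plan:
  Elko–S3: 105 units
  Quincy–S1: 65 units
  Quincy–S3: 15 units
  Macon–S2: 60 units
  Macon–S3: 55 units
  Provo–S1: 60 units
Total cost = €2165.

2165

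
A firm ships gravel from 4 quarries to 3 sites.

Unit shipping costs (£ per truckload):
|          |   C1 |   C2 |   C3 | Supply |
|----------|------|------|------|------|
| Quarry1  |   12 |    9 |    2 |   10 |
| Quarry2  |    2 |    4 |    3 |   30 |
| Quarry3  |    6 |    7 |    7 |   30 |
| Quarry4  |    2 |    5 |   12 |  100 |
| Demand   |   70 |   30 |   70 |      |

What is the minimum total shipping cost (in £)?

610

An optimal shipping plan:
  Quarry1→C3: 10 × £2 = £20
  Quarry2→C3: 30 × £3 = £90
  Quarry3→C3: 30 × £7 = £210
  Quarry4→C1: 70 × £2 = £140
  Quarry4→C2: 30 × £5 = £150
Total = 20 + 90 + 210 + 140 + 150 = £610.
(Supply check: Quarry1 ships 10; Quarry2 ships 30; Quarry3 ships 30; Quarry4 ships 100.)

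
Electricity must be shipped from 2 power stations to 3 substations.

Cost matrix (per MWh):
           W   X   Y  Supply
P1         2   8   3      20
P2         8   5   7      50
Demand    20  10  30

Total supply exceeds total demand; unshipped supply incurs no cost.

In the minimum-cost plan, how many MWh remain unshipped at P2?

10

An optimal plan:
  P1 to W: 20 × 2 = 40
  P2 to X: 10 × 5 = 50
  P2 to Y: 30 × 7 = 210
Total cost = 300.
P2 ships 40 of its 50, leaving 10.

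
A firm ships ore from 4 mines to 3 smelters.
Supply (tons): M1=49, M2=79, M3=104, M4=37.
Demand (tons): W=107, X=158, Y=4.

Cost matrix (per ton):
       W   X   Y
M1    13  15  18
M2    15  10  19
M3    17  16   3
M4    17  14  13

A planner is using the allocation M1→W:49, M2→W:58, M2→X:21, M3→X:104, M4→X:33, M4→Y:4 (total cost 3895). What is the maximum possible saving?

280

Current plan cost = 49·13 + 58·15 + 21·10 + 104·16 + 33·14 + 4·13 = 3895.
Optimal plan:
  M1–W: 49 × 13 = 637
  M2–X: 79 × 10 = 790
  M3–W: 58 × 17 = 986
  M3–X: 42 × 16 = 672
  M3–Y: 4 × 3 = 12
  M4–X: 37 × 14 = 518
Optimal cost = 3615.
Saving = 3895 − 3615 = 280.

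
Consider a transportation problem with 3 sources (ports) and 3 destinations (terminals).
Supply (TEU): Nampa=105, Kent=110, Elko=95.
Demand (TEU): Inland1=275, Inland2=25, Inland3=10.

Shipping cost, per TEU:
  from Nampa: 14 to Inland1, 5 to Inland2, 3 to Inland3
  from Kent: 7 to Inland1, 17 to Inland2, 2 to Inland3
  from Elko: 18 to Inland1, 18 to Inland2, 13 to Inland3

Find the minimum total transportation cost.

3615

One minimum-cost allocation:
  Nampa–Inland1: 70 × 14 = 980
  Nampa–Inland2: 25 × 5 = 125
  Nampa–Inland3: 10 × 3 = 30
  Kent–Inland1: 110 × 7 = 770
  Elko–Inland1: 95 × 18 = 1710
Total = 980 + 125 + 30 + 770 + 1710 = 3615.
(Supply check: Nampa ships 105; Kent ships 110; Elko ships 95.)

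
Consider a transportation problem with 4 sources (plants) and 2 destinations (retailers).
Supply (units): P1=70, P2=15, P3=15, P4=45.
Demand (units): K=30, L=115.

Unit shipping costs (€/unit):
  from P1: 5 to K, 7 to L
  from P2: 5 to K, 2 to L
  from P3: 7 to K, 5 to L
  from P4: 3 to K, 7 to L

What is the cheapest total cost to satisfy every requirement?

790

One minimum-cost allocation:
  P1->L: 70 × €7 = €490
  P2->L: 15 × €2 = €30
  P3->L: 15 × €5 = €75
  P4->K: 30 × €3 = €90
  P4->L: 15 × €7 = €105
Total = 490 + 30 + 75 + 90 + 105 = €790.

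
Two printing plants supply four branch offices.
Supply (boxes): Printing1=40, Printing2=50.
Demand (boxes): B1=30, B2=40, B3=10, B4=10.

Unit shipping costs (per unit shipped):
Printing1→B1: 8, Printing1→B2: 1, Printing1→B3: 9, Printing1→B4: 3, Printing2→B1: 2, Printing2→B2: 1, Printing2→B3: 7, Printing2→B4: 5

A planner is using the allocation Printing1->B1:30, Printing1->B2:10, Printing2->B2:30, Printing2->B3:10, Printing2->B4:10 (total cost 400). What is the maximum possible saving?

200

Current plan cost = 30·8 + 10·1 + 30·1 + 10·7 + 10·5 = 400.
Optimal plan:
  Printing1–B2: 30 × 1 = 30
  Printing1–B4: 10 × 3 = 30
  Printing2–B1: 30 × 2 = 60
  Printing2–B2: 10 × 1 = 10
  Printing2–B3: 10 × 7 = 70
Optimal cost = 200.
Saving = 400 − 200 = 200.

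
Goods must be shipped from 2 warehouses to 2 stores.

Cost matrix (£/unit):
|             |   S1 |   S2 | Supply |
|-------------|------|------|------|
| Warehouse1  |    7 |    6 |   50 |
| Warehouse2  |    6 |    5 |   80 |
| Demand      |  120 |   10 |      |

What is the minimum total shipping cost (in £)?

An optimal shipping plan:
  Warehouse1–S1: 40 × £7 = £280
  Warehouse1–S2: 10 × £6 = £60
  Warehouse2–S1: 80 × £6 = £480
Total = 280 + 60 + 480 = £820.
(Supply check: Warehouse1 ships 50; Warehouse2 ships 80.)

820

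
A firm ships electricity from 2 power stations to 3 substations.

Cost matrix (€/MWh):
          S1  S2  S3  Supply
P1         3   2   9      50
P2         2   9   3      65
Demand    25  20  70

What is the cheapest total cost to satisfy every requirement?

One minimum-cost allocation:
  P1 to S1: 25 × €3 = €75
  P1 to S2: 20 × €2 = €40
  P1 to S3: 5 × €9 = €45
  P2 to S3: 65 × €3 = €195
Total = 75 + 40 + 45 + 195 = €355.

355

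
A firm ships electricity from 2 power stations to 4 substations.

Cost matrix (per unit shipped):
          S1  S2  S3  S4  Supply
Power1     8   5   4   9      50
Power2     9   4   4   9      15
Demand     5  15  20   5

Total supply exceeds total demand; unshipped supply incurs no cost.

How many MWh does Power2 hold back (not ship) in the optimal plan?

Minimum-cost shipments:
  Power1→S1: 5 × 8 = 40
  Power1→S3: 20 × 4 = 80
  Power1→S4: 5 × 9 = 45
  Power2→S2: 15 × 4 = 60
Total cost = 225.
Power2 ships 15 of its 15, leaving 0.

0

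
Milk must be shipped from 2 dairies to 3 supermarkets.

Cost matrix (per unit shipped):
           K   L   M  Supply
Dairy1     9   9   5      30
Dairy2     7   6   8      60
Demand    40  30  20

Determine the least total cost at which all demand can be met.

580

Optimal allocation:
  Dairy1 to K: 10 × 9 = 90
  Dairy1 to M: 20 × 5 = 100
  Dairy2 to K: 30 × 7 = 210
  Dairy2 to L: 30 × 6 = 180
Total = 90 + 100 + 210 + 180 = 580.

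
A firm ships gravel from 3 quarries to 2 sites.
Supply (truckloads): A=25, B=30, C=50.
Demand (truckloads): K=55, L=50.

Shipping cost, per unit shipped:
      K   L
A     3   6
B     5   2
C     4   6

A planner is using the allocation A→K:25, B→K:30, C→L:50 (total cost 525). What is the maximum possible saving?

Current plan cost = 25·3 + 30·5 + 50·6 = 525.
Optimal plan:
  A to K: 25 × 3 = 75
  B to L: 30 × 2 = 60
  C to K: 30 × 4 = 120
  C to L: 20 × 6 = 120
Optimal cost = 375.
Saving = 525 − 375 = 150.

150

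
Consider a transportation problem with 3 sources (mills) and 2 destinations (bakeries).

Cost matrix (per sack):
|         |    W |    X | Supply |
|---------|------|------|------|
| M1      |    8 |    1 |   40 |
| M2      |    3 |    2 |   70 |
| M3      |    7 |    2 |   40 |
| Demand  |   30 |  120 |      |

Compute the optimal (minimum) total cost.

One minimum-cost allocation:
  M1–X: 40 × 1 = 40
  M2–W: 30 × 3 = 90
  M2–X: 40 × 2 = 80
  M3–X: 40 × 2 = 80
Total = 40 + 90 + 80 + 80 = 290.

290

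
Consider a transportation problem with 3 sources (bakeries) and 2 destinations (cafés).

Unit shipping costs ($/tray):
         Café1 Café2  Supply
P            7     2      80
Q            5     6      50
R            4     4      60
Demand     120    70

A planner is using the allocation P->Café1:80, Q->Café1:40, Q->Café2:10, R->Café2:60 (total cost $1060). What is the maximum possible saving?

Current plan cost = 80·7 + 40·5 + 10·6 + 60·4 = $1060.
Optimal plan:
  P→Café1: 10 × $7 = $70
  P→Café2: 70 × $2 = $140
  Q→Café1: 50 × $5 = $250
  R→Café1: 60 × $4 = $240
Optimal cost = $700.
Saving = 1060 − 700 = $360.

360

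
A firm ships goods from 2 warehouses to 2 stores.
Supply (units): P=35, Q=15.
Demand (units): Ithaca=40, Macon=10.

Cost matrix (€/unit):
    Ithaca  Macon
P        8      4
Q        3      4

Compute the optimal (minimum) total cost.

One minimum-cost allocation:
  P→Ithaca: 25 × €8 = €200
  P→Macon: 10 × €4 = €40
  Q→Ithaca: 15 × €3 = €45
Total = 200 + 40 + 45 = €285.
(Supply check: P ships 35; Q ships 15.)

285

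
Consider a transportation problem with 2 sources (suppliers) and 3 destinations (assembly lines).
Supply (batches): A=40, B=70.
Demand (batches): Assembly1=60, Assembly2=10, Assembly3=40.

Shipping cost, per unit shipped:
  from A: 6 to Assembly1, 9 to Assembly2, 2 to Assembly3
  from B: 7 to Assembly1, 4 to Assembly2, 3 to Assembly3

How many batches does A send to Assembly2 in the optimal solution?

The minimum-cost plan:
  A→Assembly1: 40 × 6 = 240
  B→Assembly1: 20 × 7 = 140
  B→Assembly2: 10 × 4 = 40
  B→Assembly3: 40 × 3 = 120
Total cost = 540.
The route A→Assembly2 is not used.

0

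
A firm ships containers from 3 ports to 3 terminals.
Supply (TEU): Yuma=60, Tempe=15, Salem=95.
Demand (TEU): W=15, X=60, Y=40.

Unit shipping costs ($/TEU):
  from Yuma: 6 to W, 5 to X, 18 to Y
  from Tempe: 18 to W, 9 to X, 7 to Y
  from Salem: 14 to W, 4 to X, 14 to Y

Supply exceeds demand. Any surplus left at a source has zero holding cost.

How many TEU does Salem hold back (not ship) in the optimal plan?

10

An optimal plan:
  Yuma→W: 15 × $6 = $90
  Tempe→Y: 15 × $7 = $105
  Salem→X: 60 × $4 = $240
  Salem→Y: 25 × $14 = $350
Total cost = $785.
Salem ships 85 of its 95, leaving 10.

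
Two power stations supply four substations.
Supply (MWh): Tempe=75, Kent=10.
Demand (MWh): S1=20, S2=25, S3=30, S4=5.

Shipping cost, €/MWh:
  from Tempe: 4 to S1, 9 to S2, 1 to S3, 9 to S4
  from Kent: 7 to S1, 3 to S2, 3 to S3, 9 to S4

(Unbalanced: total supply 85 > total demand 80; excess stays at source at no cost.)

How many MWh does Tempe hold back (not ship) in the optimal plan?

5

Minimum-cost shipments:
  Tempe–S1: 20 × €4 = €80
  Tempe–S2: 15 × €9 = €135
  Tempe–S3: 30 × €1 = €30
  Tempe–S4: 5 × €9 = €45
  Kent–S2: 10 × €3 = €30
Total cost = €320.
Tempe ships 70 of its 75, leaving 5.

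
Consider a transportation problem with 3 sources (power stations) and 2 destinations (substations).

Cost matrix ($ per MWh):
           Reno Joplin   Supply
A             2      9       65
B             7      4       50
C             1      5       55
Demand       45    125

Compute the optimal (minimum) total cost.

745

An optimal shipping plan:
  A→Reno: 45 × $2 = $90
  A→Joplin: 20 × $9 = $180
  B→Joplin: 50 × $4 = $200
  C→Joplin: 55 × $5 = $275
Total = 90 + 180 + 200 + 275 = $745.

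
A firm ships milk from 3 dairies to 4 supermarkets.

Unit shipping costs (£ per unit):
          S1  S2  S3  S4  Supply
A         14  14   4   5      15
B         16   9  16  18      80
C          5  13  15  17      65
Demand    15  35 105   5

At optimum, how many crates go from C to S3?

Optimal shipments:
  A to S3: 10 crates
  A to S4: 5 crates
  B to S2: 35 crates
  B to S3: 45 crates
  C to S1: 15 crates
  C to S3: 50 crates
Total cost = £1925.
So C→S3 carries 50 crates.

50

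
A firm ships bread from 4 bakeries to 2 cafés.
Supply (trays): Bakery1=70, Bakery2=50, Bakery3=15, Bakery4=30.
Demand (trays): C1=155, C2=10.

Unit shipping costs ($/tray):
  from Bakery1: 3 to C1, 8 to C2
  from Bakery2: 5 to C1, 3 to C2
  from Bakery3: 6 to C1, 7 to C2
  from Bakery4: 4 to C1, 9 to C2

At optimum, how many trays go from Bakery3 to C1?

15

Solving gives:
  Bakery1->C1: 70 trays
  Bakery2->C1: 40 trays
  Bakery2->C2: 10 trays
  Bakery3->C1: 15 trays
  Bakery4->C1: 30 trays
Total cost = $650.
So Bakery3→C1 carries 15 trays.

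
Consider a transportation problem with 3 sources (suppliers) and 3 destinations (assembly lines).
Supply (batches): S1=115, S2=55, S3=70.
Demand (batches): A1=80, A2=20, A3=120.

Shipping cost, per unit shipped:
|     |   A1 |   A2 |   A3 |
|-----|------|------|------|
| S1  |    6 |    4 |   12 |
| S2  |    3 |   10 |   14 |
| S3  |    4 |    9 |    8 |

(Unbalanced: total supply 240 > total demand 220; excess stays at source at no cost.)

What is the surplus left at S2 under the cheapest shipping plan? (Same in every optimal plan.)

Minimum-cost shipments:
  S1→A1: 25 × 6 = 150
  S1→A2: 20 × 4 = 80
  S1→A3: 50 × 12 = 600
  S2→A1: 55 × 3 = 165
  S3→A3: 70 × 8 = 560
Total cost = 1555.
S2 ships 55 of its 55, leaving 0.

0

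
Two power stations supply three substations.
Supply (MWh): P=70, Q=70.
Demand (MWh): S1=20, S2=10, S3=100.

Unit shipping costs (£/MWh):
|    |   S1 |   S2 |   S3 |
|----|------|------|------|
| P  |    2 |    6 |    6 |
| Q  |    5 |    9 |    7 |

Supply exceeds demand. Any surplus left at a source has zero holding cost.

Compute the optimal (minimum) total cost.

One minimum-cost allocation:
  P to S1: 20 × £2 = £40
  P to S2: 10 × £6 = £60
  P to S3: 40 × £6 = £240
  Q to S3: 60 × £7 = £420
Total = 40 + 60 + 240 + 420 = £760.

760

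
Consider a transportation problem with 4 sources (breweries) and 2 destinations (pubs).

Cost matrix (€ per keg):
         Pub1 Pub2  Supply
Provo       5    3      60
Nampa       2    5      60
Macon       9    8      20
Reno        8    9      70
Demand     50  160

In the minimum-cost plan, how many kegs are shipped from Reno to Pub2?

Solving gives:
  Provo–Pub2: 60 kegs
  Nampa–Pub1: 50 kegs
  Nampa–Pub2: 10 kegs
  Macon–Pub2: 20 kegs
  Reno–Pub2: 70 kegs
Total cost = €1120.
So Reno→Pub2 carries 70 kegs.

70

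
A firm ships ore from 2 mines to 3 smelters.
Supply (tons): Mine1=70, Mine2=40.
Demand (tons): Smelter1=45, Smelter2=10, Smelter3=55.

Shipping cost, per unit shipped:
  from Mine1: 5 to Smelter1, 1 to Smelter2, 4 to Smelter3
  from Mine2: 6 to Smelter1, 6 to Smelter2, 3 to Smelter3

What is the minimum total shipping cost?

415

One minimum-cost allocation:
  Mine1 to Smelter1: 45 × 5 = 225
  Mine1 to Smelter2: 10 × 1 = 10
  Mine1 to Smelter3: 15 × 4 = 60
  Mine2 to Smelter3: 40 × 3 = 120
Total = 225 + 10 + 60 + 120 = 415.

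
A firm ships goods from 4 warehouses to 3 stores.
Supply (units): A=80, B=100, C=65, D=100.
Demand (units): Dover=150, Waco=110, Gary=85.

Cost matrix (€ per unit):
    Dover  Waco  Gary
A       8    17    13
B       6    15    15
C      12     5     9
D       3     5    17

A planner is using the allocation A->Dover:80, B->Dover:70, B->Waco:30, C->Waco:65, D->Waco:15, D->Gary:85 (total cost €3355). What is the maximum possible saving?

970

Current plan cost = 80·8 + 70·6 + 30·15 + 65·5 + 15·5 + 85·17 = €3355.
Optimal plan:
  A to Gary: 80 units
  B to Dover: 100 units
  C to Waco: 60 units
  C to Gary: 5 units
  D to Dover: 50 units
  D to Waco: 50 units
Optimal cost = €2385.
Saving = 3355 − 2385 = €970.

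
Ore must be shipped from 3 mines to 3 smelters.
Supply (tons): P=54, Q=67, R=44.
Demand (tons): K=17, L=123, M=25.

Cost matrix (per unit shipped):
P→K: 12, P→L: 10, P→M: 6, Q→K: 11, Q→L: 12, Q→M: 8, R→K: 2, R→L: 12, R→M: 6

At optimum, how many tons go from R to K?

17

Optimal shipments:
  P to L: 54 × 10 = 540
  Q to L: 67 × 12 = 804
  R to K: 17 × 2 = 34
  R to L: 2 × 12 = 24
  R to M: 25 × 6 = 150
Total cost = 1552.
So R→K carries 17 tons.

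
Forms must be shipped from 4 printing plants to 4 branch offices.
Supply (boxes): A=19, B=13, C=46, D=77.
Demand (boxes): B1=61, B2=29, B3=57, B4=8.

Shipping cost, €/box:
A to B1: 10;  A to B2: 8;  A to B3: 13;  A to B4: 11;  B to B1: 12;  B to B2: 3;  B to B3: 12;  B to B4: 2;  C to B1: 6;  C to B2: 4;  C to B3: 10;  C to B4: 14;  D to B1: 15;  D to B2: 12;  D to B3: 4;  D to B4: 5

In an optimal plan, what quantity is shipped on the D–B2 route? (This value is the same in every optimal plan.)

12

Optimal shipments:
  A–B1: 15 × €10 = €150
  A–B2: 4 × €8 = €32
  B–B2: 13 × €3 = €39
  C–B1: 46 × €6 = €276
  D–B2: 12 × €12 = €144
  D–B3: 57 × €4 = €228
  D–B4: 8 × €5 = €40
Total cost = €909.
So D→B2 carries 12 boxes.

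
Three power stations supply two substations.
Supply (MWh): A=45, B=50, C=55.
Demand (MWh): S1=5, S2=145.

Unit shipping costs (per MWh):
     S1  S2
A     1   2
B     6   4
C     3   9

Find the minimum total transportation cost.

755

An optimal shipping plan:
  A→S2: 45 × 2 = 90
  B→S2: 50 × 4 = 200
  C→S1: 5 × 3 = 15
  C→S2: 50 × 9 = 450
Total = 90 + 200 + 15 + 450 = 755.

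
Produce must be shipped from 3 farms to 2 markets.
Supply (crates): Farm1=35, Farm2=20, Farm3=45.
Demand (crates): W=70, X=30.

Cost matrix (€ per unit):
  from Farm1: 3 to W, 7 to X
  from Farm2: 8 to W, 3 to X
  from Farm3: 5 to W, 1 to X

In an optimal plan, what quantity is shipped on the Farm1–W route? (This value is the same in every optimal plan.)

Optimal shipments:
  Farm1 to W: 35 × €3 = €105
  Farm2 to X: 20 × €3 = €60
  Farm3 to W: 35 × €5 = €175
  Farm3 to X: 10 × €1 = €10
Total cost = €350.
So Farm1→W carries 35 crates.

35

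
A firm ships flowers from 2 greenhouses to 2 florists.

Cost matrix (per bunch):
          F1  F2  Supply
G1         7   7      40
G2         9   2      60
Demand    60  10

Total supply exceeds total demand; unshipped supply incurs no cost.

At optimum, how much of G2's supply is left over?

An optimal plan:
  G1 to F1: 40 × 7 = 280
  G2 to F1: 20 × 9 = 180
  G2 to F2: 10 × 2 = 20
Total cost = 480.
G2 ships 30 of its 60, leaving 30.

30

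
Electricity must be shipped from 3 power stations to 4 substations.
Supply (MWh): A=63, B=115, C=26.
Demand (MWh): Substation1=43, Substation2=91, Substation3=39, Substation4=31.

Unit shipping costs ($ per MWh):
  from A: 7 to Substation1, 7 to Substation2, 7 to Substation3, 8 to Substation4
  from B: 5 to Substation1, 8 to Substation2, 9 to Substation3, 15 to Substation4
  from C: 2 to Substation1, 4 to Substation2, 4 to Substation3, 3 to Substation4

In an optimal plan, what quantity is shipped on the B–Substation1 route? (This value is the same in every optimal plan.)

The minimum-cost plan:
  A→Substation2: 19 × $7 = $133
  A→Substation3: 39 × $7 = $273
  A→Substation4: 5 × $8 = $40
  B→Substation1: 43 × $5 = $215
  B→Substation2: 72 × $8 = $576
  C→Substation4: 26 × $3 = $78
Total cost = $1315.
So B→Substation1 carries 43 MWh.

43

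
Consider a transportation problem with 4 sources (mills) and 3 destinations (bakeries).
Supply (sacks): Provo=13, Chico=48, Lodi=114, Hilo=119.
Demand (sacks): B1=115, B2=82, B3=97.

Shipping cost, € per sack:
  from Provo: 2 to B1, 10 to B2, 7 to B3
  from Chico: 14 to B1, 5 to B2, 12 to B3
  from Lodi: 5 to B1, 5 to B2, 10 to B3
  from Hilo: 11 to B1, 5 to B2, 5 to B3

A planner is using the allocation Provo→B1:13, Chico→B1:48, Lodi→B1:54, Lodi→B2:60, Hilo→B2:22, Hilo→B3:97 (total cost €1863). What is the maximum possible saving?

Current plan cost = 13·2 + 48·14 + 54·5 + 60·5 + 22·5 + 97·5 = €1863.
Optimal plan:
  Provo to B1: 13 sacks
  Chico to B2: 48 sacks
  Lodi to B1: 102 sacks
  Lodi to B2: 12 sacks
  Hilo to B2: 22 sacks
  Hilo to B3: 97 sacks
Optimal cost = €1431.
Saving = 1863 − 1431 = €432.

432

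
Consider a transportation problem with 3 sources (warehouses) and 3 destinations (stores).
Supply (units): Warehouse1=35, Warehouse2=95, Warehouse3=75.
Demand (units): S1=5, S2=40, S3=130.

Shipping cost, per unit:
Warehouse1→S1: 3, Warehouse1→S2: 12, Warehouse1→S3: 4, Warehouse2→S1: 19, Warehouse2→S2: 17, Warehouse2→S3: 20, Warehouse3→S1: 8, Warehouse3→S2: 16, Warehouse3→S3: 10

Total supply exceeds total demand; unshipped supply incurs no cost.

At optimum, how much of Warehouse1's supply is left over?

Minimum-cost shipments:
  Warehouse1–S3: 35 units
  Warehouse2–S2: 40 units
  Warehouse2–S3: 25 units
  Warehouse3–S1: 5 units
  Warehouse3–S3: 70 units
Total cost = 2060.
Warehouse1 ships 35 of its 35, leaving 0.

0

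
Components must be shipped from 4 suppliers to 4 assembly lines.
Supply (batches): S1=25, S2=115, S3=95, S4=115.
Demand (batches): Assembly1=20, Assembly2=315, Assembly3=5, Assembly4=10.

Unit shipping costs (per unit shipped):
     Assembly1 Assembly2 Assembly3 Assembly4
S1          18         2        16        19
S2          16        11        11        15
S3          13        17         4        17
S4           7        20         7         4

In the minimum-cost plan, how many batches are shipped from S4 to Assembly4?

10

Solving gives:
  S1 to Assembly2: 25 × 2 = 50
  S2 to Assembly2: 115 × 11 = 1265
  S3 to Assembly2: 95 × 17 = 1615
  S4 to Assembly1: 20 × 7 = 140
  S4 to Assembly2: 80 × 20 = 1600
  S4 to Assembly3: 5 × 7 = 35
  S4 to Assembly4: 10 × 4 = 40
Total cost = 4745.
So S4→Assembly4 carries 10 batches.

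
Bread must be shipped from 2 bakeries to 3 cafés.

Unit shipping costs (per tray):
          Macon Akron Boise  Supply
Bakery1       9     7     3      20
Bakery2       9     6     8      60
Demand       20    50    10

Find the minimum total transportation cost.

510

Optimal allocation:
  Bakery1 to Macon: 10 × 9 = 90
  Bakery1 to Boise: 10 × 3 = 30
  Bakery2 to Macon: 10 × 9 = 90
  Bakery2 to Akron: 50 × 6 = 300
Total = 90 + 30 + 90 + 300 = 510.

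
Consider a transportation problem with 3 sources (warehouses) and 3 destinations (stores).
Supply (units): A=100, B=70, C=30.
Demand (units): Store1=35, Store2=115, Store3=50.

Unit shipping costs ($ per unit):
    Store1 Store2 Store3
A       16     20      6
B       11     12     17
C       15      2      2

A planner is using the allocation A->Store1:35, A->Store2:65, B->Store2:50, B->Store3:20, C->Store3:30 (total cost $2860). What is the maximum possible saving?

800

Current plan cost = 35·16 + 65·20 + 50·12 + 20·17 + 30·2 = $2860.
Optimal plan:
  A->Store1: 35 units
  A->Store2: 15 units
  A->Store3: 50 units
  B->Store2: 70 units
  C->Store2: 30 units
Optimal cost = $2060.
Saving = 2860 − 2060 = $800.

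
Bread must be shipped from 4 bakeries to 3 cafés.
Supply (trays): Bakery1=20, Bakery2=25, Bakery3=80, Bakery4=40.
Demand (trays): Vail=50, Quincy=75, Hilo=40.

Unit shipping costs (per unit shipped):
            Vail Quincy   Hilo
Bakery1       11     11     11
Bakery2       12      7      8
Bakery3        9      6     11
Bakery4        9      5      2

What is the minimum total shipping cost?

Optimal allocation:
  Bakery1 to Vail: 20 × 11 = 220
  Bakery2 to Quincy: 25 × 7 = 175
  Bakery3 to Vail: 30 × 9 = 270
  Bakery3 to Quincy: 50 × 6 = 300
  Bakery4 to Hilo: 40 × 2 = 80
Total = 220 + 175 + 270 + 300 + 80 = 1045.
(Supply check: Bakery1 ships 20; Bakery2 ships 25; Bakery3 ships 80; Bakery4 ships 40.)

1045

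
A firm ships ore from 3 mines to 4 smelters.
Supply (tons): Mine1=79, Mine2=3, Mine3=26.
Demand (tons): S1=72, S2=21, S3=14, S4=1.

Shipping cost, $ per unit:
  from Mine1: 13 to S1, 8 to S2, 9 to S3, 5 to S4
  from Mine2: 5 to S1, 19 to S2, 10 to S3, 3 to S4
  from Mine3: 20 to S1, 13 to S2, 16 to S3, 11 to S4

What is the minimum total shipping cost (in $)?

An optimal shipping plan:
  Mine1 to S1: 65 × $13 = $845
  Mine1 to S3: 14 × $9 = $126
  Mine2 to S1: 3 × $5 = $15
  Mine3 to S1: 4 × $20 = $80
  Mine3 to S2: 21 × $13 = $273
  Mine3 to S4: 1 × $11 = $11
Total = 845 + 126 + 15 + 80 + 273 + 11 = $1350.
(Supply check: Mine1 ships 79; Mine2 ships 3; Mine3 ships 26.)

1350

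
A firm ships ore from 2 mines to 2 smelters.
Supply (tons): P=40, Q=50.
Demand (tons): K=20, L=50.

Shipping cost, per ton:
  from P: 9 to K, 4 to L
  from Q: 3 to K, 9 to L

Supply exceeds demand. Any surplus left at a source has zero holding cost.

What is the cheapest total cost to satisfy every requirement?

310

A cheapest plan:
  P–L: 40 × 4 = 160
  Q–K: 20 × 3 = 60
  Q–L: 10 × 9 = 90
Total = 160 + 60 + 90 = 310.
(Supply check: P ships 40; Q ships 30.)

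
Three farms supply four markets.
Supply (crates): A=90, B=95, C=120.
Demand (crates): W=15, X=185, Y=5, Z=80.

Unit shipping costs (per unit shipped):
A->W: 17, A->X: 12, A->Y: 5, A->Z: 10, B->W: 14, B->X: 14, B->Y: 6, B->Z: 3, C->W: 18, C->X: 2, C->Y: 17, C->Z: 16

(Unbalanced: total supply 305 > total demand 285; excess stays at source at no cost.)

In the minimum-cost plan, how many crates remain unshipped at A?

An optimal plan:
  A–X: 65 × 12 = 780
  A–Y: 5 × 5 = 25
  B–W: 15 × 14 = 210
  B–Z: 80 × 3 = 240
  C–X: 120 × 2 = 240
Total cost = 1495.
A ships 70 of its 90, leaving 20.

20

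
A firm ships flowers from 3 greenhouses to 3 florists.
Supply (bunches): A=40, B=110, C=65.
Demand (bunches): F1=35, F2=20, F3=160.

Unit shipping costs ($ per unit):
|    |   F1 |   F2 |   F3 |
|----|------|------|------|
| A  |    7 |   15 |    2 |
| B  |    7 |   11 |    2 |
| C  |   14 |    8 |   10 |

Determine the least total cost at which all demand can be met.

An optimal shipping plan:
  A->F3: 40 × $2 = $80
  B->F3: 110 × $2 = $220
  C->F1: 35 × $14 = $490
  C->F2: 20 × $8 = $160
  C->F3: 10 × $10 = $100
Total = 80 + 220 + 490 + 160 + 100 = $1050.

1050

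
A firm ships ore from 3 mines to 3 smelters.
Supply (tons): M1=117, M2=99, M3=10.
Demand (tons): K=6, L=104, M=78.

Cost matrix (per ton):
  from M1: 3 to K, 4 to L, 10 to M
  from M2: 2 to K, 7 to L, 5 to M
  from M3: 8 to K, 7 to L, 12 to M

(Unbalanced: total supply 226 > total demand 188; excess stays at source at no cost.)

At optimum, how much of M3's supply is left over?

An optimal plan:
  M1–L: 104 × 4 = 416
  M2–K: 6 × 2 = 12
  M2–M: 78 × 5 = 390
Total cost = 818.
M3 ships 0 of its 10, leaving 10.

10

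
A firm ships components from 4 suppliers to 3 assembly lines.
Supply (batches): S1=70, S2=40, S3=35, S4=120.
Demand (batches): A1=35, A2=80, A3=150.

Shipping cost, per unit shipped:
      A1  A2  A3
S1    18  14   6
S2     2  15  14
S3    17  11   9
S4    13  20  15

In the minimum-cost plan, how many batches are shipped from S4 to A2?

40

The minimum-cost plan:
  S1 to A3: 70 × 6 = 420
  S2 to A1: 35 × 2 = 70
  S2 to A2: 5 × 15 = 75
  S3 to A2: 35 × 11 = 385
  S4 to A2: 40 × 20 = 800
  S4 to A3: 80 × 15 = 1200
Total cost = 2950.
So S4→A2 carries 40 batches.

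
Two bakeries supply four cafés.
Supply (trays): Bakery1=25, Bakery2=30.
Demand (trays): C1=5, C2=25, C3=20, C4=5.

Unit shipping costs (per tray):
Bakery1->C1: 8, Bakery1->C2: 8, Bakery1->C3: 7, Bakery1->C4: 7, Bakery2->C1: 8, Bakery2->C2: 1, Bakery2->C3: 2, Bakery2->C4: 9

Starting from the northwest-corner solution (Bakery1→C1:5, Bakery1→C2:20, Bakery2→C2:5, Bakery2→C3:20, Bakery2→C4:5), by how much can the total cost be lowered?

75

Current plan cost = 5·8 + 20·8 + 5·1 + 20·2 + 5·9 = 290.
Optimal plan:
  Bakery1→C1: 5 × 8 = 40
  Bakery1→C3: 15 × 7 = 105
  Bakery1→C4: 5 × 7 = 35
  Bakery2→C2: 25 × 1 = 25
  Bakery2→C3: 5 × 2 = 10
Optimal cost = 215.
Saving = 290 − 215 = 75.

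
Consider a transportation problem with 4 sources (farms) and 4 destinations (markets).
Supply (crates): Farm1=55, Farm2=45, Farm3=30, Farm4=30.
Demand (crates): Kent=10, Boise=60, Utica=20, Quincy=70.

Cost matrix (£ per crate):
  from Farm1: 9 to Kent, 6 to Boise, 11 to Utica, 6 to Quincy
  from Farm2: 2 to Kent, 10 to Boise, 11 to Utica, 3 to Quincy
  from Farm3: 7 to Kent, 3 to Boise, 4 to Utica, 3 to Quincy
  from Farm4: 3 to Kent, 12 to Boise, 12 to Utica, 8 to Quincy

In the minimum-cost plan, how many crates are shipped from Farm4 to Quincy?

The minimum-cost plan:
  Farm1–Boise: 50 × £6 = £300
  Farm1–Quincy: 5 × £6 = £30
  Farm2–Quincy: 45 × £3 = £135
  Farm3–Boise: 10 × £3 = £30
  Farm3–Utica: 20 × £4 = £80
  Farm4–Kent: 10 × £3 = £30
  Farm4–Quincy: 20 × £8 = £160
Total cost = £765.
So Farm4→Quincy carries 20 crates.

20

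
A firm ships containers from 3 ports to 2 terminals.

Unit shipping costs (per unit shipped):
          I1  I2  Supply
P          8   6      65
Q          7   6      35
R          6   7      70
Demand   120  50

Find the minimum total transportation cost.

Optimal allocation:
  P–I1: 15 × 8 = 120
  P–I2: 50 × 6 = 300
  Q–I1: 35 × 7 = 245
  R–I1: 70 × 6 = 420
Total = 120 + 300 + 245 + 420 = 1085.
(Supply check: P ships 65; Q ships 35; R ships 70.)

1085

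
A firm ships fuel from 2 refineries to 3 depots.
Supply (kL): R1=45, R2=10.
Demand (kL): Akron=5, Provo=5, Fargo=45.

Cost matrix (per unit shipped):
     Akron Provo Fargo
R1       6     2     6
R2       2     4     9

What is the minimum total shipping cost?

300

A cheapest plan:
  R1 to Fargo: 45 × 6 = 270
  R2 to Akron: 5 × 2 = 10
  R2 to Provo: 5 × 4 = 20
Total = 270 + 10 + 20 = 300.
(Supply check: R1 ships 45; R2 ships 10.)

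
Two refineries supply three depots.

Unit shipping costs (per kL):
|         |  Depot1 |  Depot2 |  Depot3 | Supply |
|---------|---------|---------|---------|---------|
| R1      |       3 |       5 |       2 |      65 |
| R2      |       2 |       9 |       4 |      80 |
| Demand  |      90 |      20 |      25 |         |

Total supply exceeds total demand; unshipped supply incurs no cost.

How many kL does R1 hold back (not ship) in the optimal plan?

Minimum-cost shipments:
  R1→Depot1: 10 × 3 = 30
  R1→Depot2: 20 × 5 = 100
  R1→Depot3: 25 × 2 = 50
  R2→Depot1: 80 × 2 = 160
Total cost = 340.
R1 ships 55 of its 65, leaving 10.

10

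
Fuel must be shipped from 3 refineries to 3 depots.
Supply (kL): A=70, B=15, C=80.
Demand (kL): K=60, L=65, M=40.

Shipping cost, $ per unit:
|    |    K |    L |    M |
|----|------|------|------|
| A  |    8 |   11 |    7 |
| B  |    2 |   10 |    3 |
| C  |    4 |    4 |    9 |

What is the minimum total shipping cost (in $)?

870

Optimal allocation:
  A–K: 30 × $8 = $240
  A–M: 40 × $7 = $280
  B–K: 15 × $2 = $30
  C–K: 15 × $4 = $60
  C–L: 65 × $4 = $260
Total = 240 + 280 + 30 + 60 + 260 = $870.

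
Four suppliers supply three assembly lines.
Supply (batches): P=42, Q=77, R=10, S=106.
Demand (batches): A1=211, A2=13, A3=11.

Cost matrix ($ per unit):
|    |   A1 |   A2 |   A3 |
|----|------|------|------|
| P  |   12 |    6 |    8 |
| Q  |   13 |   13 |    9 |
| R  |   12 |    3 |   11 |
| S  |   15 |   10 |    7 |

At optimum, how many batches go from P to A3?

0

Optimal shipments:
  P–A1: 39 × $12 = $468
  P–A2: 3 × $6 = $18
  Q–A1: 77 × $13 = $1001
  R–A2: 10 × $3 = $30
  S–A1: 95 × $15 = $1425
  S–A3: 11 × $7 = $77
Total cost = $3019.
The route P→A3 is not used.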